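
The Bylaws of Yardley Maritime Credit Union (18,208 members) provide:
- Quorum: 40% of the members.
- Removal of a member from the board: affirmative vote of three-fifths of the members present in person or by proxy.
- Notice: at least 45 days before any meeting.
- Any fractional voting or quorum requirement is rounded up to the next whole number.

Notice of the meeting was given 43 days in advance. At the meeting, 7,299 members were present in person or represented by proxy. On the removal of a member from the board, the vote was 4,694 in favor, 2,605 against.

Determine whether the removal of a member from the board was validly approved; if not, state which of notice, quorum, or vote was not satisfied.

Invalid — notice requirement not satisfied.

Notice: 43 days given; 45 required. Not satisfied.
Quorum: 40% of 18,208 = 7,283.20, rounded up to 7,284; 7,299 present. Satisfied.
Vote: requires three-fifths of those present (7,299); 3/5 of 7299 = 4379.40, rounded up to 4380, so 4,380 needed; 4,694 in favor. Satisfied.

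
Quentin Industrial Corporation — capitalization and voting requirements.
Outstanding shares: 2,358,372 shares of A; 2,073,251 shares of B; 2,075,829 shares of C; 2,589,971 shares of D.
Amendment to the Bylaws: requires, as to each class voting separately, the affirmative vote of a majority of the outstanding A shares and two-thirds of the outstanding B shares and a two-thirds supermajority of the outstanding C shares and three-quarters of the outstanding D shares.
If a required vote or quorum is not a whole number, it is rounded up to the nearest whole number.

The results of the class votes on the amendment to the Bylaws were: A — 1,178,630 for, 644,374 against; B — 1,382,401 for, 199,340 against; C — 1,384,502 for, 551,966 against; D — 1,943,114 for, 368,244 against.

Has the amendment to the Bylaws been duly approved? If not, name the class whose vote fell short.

Not approved — the A shares did not give the required vote.

A: a majority of 2358372 is 1179187; 1,179,187 required, 1,178,630 in favor — not approved.
B: 2/3 of 2073251 = 1382167.33, rounded up to 1382168; 1,382,168 required, 1,382,401 in favor — approved.
C: 2/3 of 2075829 = 1383886; 1,383,886 required, 1,384,502 in favor — approved.
D: 3/4 of 2589971 = 1942478.25, rounded up to 1942479; 1,942,479 required, 1,943,114 in favor — approved.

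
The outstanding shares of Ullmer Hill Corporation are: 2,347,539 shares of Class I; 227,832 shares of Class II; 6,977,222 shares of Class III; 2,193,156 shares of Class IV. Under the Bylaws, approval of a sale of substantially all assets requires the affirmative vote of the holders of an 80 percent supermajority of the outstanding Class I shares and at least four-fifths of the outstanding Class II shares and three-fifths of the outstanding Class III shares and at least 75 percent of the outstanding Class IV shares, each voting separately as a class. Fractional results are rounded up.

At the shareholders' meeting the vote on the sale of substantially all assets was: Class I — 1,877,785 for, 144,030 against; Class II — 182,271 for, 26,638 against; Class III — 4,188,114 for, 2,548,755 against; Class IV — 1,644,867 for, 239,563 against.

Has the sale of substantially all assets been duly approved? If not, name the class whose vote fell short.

Class I: 4/5 of 2347539 = 1878031.20, rounded up to 1878032; 1,878,032 required, 1,877,785 in favor — not approved.
Class II: 4/5 of 227832 = 182265.60, rounded up to 182266; 182,266 required, 182,271 in favor — approved.
Class III: 3/5 of 6977222 = 4186333.20, rounded up to 4186334; 4,186,334 required, 4,188,114 in favor — approved.
Class IV: 3/4 of 2193156 = 1644867; 1,644,867 required, 1,644,867 in favor — approved.

Not approved — the Class I shares did not give the required vote.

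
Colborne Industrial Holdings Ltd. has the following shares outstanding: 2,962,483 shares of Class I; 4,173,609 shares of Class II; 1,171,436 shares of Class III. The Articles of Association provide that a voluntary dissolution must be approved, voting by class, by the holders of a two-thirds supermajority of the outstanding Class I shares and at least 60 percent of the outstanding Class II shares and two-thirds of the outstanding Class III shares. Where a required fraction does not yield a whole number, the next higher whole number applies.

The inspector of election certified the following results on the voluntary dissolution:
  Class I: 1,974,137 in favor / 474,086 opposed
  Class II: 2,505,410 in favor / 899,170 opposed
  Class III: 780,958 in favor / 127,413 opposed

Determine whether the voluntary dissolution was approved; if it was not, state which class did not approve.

Class I: 2/3 of 2962483 = 1974988.67, rounded up to 1974989; 1,974,989 required, 1,974,137 in favor — not approved.
Class II: 3/5 of 4173609 = 2504165.40, rounded up to 2504166; 2,504,166 required, 2,505,410 in favor — approved.
Class III: 2/3 of 1171436 = 780957.33, rounded up to 780958; 780,958 required, 780,958 in favor — approved.

Not approved — the Class I shares did not give the required vote.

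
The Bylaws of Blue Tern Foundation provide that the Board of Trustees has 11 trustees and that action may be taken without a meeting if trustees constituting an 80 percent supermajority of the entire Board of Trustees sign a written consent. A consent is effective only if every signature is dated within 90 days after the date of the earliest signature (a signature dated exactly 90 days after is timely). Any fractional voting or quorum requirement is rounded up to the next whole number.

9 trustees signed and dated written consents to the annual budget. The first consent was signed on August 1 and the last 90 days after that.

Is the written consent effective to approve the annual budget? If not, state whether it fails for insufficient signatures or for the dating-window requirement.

Signatures required: an 80 percent supermajority of 11 — 4/5 of 11 = 8.80, rounded up to 9, so 9 needed; 9 signed. Sufficient.
Dating window: the latest signature is 90 days after the earliest; the limit is 90 days. Within the window.

Effective — both the signature and dating-window requirements are satisfied.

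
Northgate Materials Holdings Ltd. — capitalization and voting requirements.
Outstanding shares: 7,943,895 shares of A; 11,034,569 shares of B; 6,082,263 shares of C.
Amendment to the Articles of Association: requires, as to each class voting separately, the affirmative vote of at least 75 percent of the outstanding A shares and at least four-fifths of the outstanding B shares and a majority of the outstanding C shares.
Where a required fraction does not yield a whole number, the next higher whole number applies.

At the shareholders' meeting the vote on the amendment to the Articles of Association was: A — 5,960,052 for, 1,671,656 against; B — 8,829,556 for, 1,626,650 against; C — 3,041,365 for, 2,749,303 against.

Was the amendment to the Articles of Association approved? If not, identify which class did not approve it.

A: 3/4 of 7943895 = 5957921.25, rounded up to 5957922; 5,957,922 required, 5,960,052 in favor — approved.
B: 4/5 of 11034569 = 8827655.20, rounded up to 8827656; 8,827,656 required, 8,829,556 in favor — approved.
C: a majority of 6082263 is 3041132; 3,041,132 required, 3,041,365 in favor — approved.

Approved — every class gave the required vote.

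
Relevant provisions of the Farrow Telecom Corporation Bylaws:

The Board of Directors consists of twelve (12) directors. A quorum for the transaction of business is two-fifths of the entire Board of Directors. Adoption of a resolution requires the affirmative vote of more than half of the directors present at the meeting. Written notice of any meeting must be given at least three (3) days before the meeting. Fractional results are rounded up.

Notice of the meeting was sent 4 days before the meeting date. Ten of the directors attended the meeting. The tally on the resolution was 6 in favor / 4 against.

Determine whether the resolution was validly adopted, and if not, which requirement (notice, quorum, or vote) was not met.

Valid — all requirements satisfied.

Notice: 4 days given; 3 required (4 ≥ 3). Satisfied.
Quorum: 10 present; quorum is 5. Satisfied.
Vote: the resolution requires a majority of the directors present (10). A majority of 10 is 6, so 6 affirmative votes are needed; 6 voted in favor. Satisfied.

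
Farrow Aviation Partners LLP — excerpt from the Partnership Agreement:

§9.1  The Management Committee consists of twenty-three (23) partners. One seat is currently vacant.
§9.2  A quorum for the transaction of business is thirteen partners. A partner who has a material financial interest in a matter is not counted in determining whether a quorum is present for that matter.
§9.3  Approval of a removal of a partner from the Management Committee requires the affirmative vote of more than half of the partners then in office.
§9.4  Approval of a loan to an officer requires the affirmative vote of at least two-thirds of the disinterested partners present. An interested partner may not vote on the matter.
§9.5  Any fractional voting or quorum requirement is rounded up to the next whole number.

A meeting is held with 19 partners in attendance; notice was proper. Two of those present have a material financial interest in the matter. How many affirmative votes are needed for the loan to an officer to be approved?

12

The loan to an officer requires two-thirds of the disinterested partners present (19 − 2 = 17).
2/3 of 17 = 11.33, rounded up to 12.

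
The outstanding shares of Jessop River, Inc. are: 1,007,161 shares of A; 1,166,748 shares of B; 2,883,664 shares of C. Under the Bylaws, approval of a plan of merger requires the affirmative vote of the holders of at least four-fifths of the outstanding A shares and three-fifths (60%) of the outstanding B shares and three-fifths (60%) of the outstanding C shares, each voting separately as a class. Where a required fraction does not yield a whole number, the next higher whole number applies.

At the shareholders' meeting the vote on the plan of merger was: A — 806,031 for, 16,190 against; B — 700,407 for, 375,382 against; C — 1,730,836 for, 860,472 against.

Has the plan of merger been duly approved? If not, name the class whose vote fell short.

A: 4/5 of 1007161 = 805728.80, rounded up to 805729; 805,729 required, 806,031 in favor — approved.
B: 3/5 of 1166748 = 700048.80, rounded up to 700049; 700,049 required, 700,407 in favor — approved.
C: 3/5 of 2883664 = 1730198.40, rounded up to 1730199; 1,730,199 required, 1,730,836 in favor — approved.

Approved — every class gave the required vote.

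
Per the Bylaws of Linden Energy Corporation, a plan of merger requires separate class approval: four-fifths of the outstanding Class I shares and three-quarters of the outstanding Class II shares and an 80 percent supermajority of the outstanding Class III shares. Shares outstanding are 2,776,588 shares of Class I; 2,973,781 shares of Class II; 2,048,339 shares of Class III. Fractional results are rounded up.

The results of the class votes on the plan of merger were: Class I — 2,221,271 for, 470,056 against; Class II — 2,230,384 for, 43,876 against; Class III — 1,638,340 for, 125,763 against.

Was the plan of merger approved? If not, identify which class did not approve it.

Not approved — the Class III shares did not give the required vote.

Class I: 4/5 of 2776588 = 2221270.40, rounded up to 2221271; 2,221,271 required, 2,221,271 in favor — approved.
Class II: 3/4 of 2973781 = 2230335.75, rounded up to 2230336; 2,230,336 required, 2,230,384 in favor — approved.
Class III: 4/5 of 2048339 = 1638671.20, rounded up to 1638672; 1,638,672 required, 1,638,340 in favor — not approved.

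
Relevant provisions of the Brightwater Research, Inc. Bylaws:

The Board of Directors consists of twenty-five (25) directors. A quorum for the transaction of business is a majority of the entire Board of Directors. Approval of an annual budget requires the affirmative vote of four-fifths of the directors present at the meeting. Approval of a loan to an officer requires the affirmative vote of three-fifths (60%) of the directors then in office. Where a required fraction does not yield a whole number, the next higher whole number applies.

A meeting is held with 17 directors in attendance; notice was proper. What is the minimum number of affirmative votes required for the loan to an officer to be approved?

15

The loan to an officer requires three-fifths of the directors then in office (25).
3/5 of 25 = 15.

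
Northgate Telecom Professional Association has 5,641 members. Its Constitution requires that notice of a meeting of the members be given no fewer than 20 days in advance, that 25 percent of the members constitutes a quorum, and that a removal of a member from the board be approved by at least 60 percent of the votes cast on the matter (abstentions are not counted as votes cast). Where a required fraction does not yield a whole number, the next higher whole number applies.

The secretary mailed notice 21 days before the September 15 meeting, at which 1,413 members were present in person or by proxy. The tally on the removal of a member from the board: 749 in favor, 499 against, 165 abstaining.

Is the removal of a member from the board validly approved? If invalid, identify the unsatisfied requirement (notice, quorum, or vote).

Valid — all requirements satisfied.

Notice: 21 days given; 20 required. Satisfied.
Quorum: 25% of 5,641 = 1,410.25, rounded up to 1,411; 1,413 present. Satisfied.
Vote: requires three-fifths of the votes cast (1,413 − 165 abstaining = 1,248); 3/5 of 1248 = 748.80, rounded up to 749, so 749 needed; 749 in favor. Satisfied.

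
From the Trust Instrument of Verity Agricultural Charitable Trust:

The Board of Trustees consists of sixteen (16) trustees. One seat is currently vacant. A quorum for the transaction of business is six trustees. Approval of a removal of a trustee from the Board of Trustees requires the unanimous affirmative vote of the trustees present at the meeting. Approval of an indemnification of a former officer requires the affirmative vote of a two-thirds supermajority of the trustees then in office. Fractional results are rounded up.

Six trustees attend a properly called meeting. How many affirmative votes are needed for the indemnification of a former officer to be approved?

10

The indemnification of a former officer requires two-thirds of the trustees then in office (15).
2/3 of 15 = 10.
(Only 6 can vote, so the indemnification of a former officer cannot pass at this meeting, but the required vote is still 10.)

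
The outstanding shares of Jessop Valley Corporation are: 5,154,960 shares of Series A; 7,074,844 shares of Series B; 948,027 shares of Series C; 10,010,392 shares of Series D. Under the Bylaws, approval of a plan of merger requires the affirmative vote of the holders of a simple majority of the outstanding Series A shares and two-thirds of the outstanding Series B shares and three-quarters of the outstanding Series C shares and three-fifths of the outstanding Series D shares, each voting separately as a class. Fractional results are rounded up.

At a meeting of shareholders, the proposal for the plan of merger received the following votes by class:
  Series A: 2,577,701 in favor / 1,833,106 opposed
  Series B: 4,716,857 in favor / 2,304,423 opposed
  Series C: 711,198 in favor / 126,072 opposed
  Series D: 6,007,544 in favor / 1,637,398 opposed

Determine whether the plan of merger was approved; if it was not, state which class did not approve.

Series A: a majority of 5154960 is 2577481; 2,577,481 required, 2,577,701 in favor — approved.
Series B: 2/3 of 7074844 = 4716562.67, rounded up to 4716563; 4,716,563 required, 4,716,857 in favor — approved.
Series C: 3/4 of 948027 = 711020.25, rounded up to 711021; 711,021 required, 711,198 in favor — approved.
Series D: 3/5 of 10010392 = 6006235.20, rounded up to 6006236; 6,006,236 required, 6,007,544 in favor — approved.

Approved — every class gave the required vote.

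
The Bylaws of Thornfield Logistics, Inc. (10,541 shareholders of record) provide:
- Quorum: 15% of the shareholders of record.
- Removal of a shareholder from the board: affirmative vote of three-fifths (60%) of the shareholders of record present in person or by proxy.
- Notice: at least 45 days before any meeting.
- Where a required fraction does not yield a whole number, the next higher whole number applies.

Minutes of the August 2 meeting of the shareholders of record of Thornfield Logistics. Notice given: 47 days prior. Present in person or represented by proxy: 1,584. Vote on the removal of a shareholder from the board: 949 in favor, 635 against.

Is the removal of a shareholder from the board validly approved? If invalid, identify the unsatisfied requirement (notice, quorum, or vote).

Notice: 47 days given; 45 required. Satisfied.
Quorum: 15% of 10,541 = 1,581.15, rounded up to 1,582; 1,584 present. Satisfied.
Vote: requires three-fifths of those present (1,584); 3/5 of 1584 = 950.40, rounded up to 951, so 951 needed; 949 in favor. Not satisfied.

Invalid — vote requirement not satisfied.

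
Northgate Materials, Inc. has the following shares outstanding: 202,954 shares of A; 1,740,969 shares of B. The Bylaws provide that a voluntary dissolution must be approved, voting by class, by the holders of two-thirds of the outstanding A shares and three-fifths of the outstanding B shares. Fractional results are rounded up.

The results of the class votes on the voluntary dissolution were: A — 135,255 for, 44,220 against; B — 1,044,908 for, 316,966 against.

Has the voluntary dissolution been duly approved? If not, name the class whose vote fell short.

Not approved — the A shares did not give the required vote.

A: 2/3 of 202954 = 135302.67, rounded up to 135303; 135,303 required, 135,255 in favor — not approved.
B: 3/5 of 1740969 = 1044581.40, rounded up to 1044582; 1,044,582 required, 1,044,908 in favor — approved.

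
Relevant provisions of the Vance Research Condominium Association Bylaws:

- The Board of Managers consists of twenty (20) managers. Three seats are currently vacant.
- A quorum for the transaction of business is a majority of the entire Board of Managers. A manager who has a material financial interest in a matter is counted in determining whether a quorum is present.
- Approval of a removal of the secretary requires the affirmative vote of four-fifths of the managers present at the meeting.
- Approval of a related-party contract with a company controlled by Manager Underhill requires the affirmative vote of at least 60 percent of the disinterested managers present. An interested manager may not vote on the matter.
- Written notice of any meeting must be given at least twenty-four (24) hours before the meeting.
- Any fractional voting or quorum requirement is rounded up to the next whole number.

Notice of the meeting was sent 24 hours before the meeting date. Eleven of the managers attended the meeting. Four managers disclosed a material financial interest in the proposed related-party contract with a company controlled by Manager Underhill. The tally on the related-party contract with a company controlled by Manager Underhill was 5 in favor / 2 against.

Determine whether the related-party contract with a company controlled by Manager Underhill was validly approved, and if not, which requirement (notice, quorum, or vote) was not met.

Valid — all requirements satisfied.

Notice: 24 hours given; 24 required (24 ≥ 24). Satisfied.
Quorum: 11 present (interested managers count toward quorum); quorum is 11. Satisfied.
Vote: the related-party contract with a company controlled by Manager Underhill requires three-fifths of the disinterested managers present (11 − 4 = 7). 3/5 of 7 = 4.20, rounded up to 5, so 5 affirmative votes are needed; 5 voted in favor. Satisfied.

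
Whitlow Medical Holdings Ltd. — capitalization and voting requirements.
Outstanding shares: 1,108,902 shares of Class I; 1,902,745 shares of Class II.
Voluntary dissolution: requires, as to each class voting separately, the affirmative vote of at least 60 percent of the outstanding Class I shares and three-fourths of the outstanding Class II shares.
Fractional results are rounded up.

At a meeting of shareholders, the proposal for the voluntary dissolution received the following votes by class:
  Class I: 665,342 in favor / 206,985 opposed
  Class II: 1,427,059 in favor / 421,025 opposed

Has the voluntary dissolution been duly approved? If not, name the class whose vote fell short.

Class I: 3/5 of 1108902 = 665341.20, rounded up to 665342; 665,342 required, 665,342 in favor — approved.
Class II: 3/4 of 1902745 = 1427058.75, rounded up to 1427059; 1,427,059 required, 1,427,059 in favor — approved.

Approved — every class gave the required vote.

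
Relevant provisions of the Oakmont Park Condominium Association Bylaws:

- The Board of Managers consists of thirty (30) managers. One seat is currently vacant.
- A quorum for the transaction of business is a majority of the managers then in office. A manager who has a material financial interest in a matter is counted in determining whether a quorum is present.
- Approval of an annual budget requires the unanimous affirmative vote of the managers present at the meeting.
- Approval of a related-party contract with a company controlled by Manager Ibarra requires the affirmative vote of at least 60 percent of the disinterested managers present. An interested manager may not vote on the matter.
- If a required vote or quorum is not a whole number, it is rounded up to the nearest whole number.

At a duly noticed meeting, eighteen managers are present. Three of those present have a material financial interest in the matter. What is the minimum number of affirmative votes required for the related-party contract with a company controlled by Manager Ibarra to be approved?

The related-party contract with a company controlled by Manager Ibarra requires three-fifths of the disinterested managers present (18 − 3 = 15).
3/5 of 15 = 9.

9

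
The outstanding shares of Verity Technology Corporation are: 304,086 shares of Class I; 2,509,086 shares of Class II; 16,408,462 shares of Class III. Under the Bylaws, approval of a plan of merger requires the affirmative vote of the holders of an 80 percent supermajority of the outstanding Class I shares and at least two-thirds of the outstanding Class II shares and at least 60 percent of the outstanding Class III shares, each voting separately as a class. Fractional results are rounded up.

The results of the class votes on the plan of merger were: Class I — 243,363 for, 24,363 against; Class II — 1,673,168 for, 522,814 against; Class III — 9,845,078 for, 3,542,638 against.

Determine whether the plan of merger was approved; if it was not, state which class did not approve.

Approved — every class gave the required vote.

Class I: 4/5 of 304086 = 243268.80, rounded up to 243269; 243,269 required, 243,363 in favor — approved.
Class II: 2/3 of 2509086 = 1672724; 1,672,724 required, 1,673,168 in favor — approved.
Class III: 3/5 of 16408462 = 9845077.20, rounded up to 9845078; 9,845,078 required, 9,845,078 in favor — approved.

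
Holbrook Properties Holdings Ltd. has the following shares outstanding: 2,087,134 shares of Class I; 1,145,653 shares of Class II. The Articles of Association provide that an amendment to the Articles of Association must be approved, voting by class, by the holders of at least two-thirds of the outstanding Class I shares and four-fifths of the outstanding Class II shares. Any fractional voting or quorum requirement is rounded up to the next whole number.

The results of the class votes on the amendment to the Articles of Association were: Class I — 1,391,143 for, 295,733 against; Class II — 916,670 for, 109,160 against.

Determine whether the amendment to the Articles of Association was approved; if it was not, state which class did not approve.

Class I: 2/3 of 2087134 = 1391422.67, rounded up to 1391423; 1,391,423 required, 1,391,143 in favor — not approved.
Class II: 4/5 of 1145653 = 916522.40, rounded up to 916523; 916,523 required, 916,670 in favor — approved.

Not approved — the Class I shares did not give the required vote.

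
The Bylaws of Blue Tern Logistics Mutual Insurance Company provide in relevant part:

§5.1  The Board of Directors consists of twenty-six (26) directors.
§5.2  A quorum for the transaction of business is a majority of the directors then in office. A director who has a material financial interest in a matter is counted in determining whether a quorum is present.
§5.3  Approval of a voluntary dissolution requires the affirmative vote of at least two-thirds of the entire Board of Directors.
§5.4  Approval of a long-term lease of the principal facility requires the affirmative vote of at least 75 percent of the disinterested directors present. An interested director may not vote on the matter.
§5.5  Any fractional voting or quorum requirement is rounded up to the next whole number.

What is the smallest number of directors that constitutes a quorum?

A majority of 26 is 14.

14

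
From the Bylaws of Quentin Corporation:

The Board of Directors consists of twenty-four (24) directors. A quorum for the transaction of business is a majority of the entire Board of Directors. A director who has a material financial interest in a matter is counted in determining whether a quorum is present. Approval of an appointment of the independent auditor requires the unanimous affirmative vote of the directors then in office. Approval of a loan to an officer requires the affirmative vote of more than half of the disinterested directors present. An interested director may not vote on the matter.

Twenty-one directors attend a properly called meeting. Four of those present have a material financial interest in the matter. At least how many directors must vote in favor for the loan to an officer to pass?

9

The loan to an officer requires a majority of the disinterested directors present (21 − 4 = 17).
A majority of 17 is 9.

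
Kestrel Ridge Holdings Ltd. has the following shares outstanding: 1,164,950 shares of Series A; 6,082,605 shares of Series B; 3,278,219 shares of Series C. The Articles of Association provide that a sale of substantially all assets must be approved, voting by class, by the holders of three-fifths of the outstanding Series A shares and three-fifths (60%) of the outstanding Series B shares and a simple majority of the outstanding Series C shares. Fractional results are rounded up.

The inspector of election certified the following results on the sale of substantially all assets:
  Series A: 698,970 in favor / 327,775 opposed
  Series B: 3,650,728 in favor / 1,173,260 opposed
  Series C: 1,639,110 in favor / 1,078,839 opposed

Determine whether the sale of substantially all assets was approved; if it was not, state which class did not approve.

Approved — every class gave the required vote.

Series A: 3/5 of 1164950 = 698970; 698,970 required, 698,970 in favor — approved.
Series B: 3/5 of 6082605 = 3649563; 3,649,563 required, 3,650,728 in favor — approved.
Series C: a majority of 3278219 is 1639110; 1,639,110 required, 1,639,110 in favor — approved.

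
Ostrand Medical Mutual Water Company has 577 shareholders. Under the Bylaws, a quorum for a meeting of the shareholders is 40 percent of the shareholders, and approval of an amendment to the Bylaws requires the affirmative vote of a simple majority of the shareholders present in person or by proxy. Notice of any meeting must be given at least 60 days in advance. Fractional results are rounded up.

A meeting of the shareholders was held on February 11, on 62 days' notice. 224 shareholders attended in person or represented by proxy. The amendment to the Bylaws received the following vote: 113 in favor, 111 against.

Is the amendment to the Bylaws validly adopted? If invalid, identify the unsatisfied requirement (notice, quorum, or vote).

Invalid — quorum requirement not satisfied.

Notice: 62 days given; 60 required. Satisfied.
Quorum: 40% of 577 = 230.80, rounded up to 231; 224 present. Not satisfied.
Vote: requires a majority of those present (224); a majority of 224 is 113, so 113 needed; 113 in favor. Satisfied.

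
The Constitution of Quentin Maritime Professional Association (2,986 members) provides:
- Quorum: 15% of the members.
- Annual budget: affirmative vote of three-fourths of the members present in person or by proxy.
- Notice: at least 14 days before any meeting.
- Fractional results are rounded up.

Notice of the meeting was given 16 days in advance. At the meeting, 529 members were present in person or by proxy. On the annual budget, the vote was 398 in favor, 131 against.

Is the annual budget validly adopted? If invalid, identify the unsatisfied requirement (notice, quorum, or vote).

Notice: 16 days given; 14 required. Satisfied.
Quorum: 15% of 2,986 = 447.90, rounded up to 448; 529 present. Satisfied.
Vote: requires three-fourths of those present (529); 3/4 of 529 = 396.75, rounded up to 397, so 397 needed; 398 in favor. Satisfied.

Valid — all requirements satisfied.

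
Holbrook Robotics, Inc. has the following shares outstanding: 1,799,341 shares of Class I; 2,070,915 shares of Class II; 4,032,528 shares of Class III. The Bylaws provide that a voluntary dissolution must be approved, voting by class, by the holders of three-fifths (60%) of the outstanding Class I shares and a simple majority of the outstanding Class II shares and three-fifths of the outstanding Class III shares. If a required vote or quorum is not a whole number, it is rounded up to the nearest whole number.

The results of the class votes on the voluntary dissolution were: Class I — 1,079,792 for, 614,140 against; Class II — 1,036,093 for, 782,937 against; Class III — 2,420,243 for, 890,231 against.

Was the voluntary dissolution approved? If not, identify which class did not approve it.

Approved — every class gave the required vote.

Class I: 3/5 of 1799341 = 1079604.60, rounded up to 1079605; 1,079,605 required, 1,079,792 in favor — approved.
Class II: a majority of 2070915 is 1035458; 1,035,458 required, 1,036,093 in favor — approved.
Class III: 3/5 of 4032528 = 2419516.80, rounded up to 2419517; 2,419,517 required, 2,420,243 in favor — approved.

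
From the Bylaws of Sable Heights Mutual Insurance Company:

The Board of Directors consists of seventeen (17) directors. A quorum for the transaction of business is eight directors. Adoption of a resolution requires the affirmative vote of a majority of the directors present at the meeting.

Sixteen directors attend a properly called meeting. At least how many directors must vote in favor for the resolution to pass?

The resolution requires a majority of the directors present (16).
A majority of 16 is 9.

9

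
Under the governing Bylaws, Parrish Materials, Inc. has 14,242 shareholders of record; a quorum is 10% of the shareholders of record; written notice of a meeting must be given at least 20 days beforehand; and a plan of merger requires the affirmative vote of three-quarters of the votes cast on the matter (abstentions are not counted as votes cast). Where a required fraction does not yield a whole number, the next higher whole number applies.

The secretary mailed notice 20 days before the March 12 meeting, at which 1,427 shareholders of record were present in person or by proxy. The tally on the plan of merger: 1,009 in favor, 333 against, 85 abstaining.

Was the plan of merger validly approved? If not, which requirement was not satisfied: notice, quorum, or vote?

Notice: 20 days given; 20 required. Satisfied.
Quorum: 10% of 14,242 = 1,424.20, rounded up to 1,425; 1,427 present. Satisfied.
Vote: requires three-fourths of the votes cast (1,427 − 85 abstaining = 1,342); 3/4 of 1342 = 1006.50, rounded up to 1007, so 1,007 needed; 1,009 in favor. Satisfied.

Valid — all requirements satisfied.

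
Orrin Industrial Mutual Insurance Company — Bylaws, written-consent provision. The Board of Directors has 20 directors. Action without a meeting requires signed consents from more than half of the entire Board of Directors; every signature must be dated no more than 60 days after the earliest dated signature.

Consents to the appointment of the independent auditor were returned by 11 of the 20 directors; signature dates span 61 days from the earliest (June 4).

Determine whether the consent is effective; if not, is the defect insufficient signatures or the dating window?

Not effective — dating-window requirement not satisfied.

Signatures required: more than half of 20 — a majority of 20 is 11, so 11 needed; 11 signed. Sufficient.
Dating window: the latest signature is 61 days after the earliest; the limit is 60 days. Outside the window.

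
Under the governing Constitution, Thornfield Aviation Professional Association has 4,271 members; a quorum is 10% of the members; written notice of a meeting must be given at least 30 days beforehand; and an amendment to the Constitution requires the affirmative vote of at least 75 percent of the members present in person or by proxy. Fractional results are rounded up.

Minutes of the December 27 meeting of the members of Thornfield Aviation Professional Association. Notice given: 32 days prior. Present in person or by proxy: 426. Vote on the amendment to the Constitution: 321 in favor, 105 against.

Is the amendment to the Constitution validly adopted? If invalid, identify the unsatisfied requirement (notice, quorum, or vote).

Notice: 32 days given; 30 required. Satisfied.
Quorum: 10% of 4,271 = 427.10, rounded up to 428; 426 present. Not satisfied.
Vote: requires three-fourths of those present (426); 3/4 of 426 = 319.50, rounded up to 320, so 320 needed; 321 in favor. Satisfied.

Invalid — quorum requirement not satisfied.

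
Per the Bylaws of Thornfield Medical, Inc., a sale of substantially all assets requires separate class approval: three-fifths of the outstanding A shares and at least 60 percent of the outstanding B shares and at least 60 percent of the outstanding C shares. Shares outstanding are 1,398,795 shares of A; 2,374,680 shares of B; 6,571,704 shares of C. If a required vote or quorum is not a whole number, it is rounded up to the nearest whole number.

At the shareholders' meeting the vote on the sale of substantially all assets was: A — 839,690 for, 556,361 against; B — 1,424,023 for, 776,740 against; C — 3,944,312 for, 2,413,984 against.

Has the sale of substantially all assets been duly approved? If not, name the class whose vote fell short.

Not approved — the B shares did not give the required vote.

A: 3/5 of 1398795 = 839277; 839,277 required, 839,690 in favor — approved.
B: 3/5 of 2374680 = 1424808; 1,424,808 required, 1,424,023 in favor — not approved.
C: 3/5 of 6571704 = 3943022.40, rounded up to 3943023; 3,943,023 required, 3,944,312 in favor — approved.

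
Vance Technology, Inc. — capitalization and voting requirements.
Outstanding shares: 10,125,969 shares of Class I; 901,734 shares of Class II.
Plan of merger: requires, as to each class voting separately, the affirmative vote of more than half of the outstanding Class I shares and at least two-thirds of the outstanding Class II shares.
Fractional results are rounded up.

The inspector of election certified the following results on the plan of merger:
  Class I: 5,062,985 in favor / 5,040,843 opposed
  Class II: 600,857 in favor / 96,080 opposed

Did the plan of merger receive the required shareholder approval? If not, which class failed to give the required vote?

Class I: a majority of 10125969 is 5062985; 5,062,985 required, 5,062,985 in favor — approved.
Class II: 2/3 of 901734 = 601156; 601,156 required, 600,857 in favor — not approved.

Not approved — the Class II shares did not give the required vote.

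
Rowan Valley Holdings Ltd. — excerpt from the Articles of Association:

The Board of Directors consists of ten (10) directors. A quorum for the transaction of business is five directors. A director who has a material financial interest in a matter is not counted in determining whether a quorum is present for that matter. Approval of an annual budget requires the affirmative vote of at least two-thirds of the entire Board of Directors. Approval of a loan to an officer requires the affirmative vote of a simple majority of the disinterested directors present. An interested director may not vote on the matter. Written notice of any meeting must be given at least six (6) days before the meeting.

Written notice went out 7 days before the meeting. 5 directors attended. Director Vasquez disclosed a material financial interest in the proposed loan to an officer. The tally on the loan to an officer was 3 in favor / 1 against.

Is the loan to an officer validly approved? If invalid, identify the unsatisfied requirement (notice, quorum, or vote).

Invalid — quorum requirement not satisfied.

Notice: 7 days given; 6 required (7 ≥ 6). Satisfied.
Quorum: 5 present, but the 1 interested director does not count, leaving 4. Quorum is 5. Not satisfied.
Vote: the loan to an officer requires a majority of the disinterested directors present (5 − 1 = 4). A majority of 4 is 3, so 3 affirmative votes are needed; 3 voted in favor. Satisfied. (Moot — without a quorum no business can be validly transacted.)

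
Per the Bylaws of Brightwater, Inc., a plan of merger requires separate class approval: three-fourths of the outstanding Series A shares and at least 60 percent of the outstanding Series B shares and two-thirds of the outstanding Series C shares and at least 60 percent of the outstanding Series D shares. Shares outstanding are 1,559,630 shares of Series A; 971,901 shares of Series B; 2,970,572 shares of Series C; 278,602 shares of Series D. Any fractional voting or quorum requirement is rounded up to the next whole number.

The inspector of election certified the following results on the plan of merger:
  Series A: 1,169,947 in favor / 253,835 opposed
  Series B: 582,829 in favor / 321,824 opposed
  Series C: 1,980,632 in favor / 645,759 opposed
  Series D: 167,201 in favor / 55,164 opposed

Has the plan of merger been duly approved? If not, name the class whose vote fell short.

Series A: 3/4 of 1559630 = 1169722.50, rounded up to 1169723; 1,169,723 required, 1,169,947 in favor — approved.
Series B: 3/5 of 971901 = 583140.60, rounded up to 583141; 583,141 required, 582,829 in favor — not approved.
Series C: 2/3 of 2970572 = 1980381.33, rounded up to 1980382; 1,980,382 required, 1,980,632 in favor — approved.
Series D: 3/5 of 278602 = 167161.20, rounded up to 167162; 167,162 required, 167,201 in favor — approved.

Not approved — the Series B shares did not give the required vote.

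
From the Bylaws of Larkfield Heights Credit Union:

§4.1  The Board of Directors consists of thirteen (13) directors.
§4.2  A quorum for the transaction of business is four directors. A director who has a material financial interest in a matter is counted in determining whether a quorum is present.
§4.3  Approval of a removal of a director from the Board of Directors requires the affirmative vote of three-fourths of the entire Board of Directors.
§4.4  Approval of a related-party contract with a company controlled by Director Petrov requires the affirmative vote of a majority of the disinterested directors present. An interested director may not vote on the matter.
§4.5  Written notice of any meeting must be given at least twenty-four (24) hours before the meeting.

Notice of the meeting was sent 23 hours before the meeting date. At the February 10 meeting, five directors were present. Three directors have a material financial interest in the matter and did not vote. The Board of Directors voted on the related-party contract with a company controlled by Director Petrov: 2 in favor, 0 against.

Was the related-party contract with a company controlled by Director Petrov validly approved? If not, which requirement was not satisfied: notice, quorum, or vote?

Invalid — notice requirement not satisfied.

Notice: 23 hours given; 24 required (23 < 24). Not satisfied.
Quorum: 5 present (interested directors count toward quorum); quorum is 4. Satisfied.
Vote: the related-party contract with a company controlled by Director Petrov requires a majority of the disinterested directors present (5 − 3 = 2). A majority of 2 is 2, so 2 affirmative votes are needed; 2 voted in favor. Satisfied.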